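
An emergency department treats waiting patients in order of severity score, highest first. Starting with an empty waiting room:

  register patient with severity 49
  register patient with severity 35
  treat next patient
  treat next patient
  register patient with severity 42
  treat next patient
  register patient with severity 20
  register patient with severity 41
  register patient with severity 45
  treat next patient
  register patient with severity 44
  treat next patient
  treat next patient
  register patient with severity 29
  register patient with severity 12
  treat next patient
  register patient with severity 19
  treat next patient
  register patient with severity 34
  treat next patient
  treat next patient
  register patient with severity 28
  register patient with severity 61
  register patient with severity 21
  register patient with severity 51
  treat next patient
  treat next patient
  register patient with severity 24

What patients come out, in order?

49 → 35 → 42 → 45 → 44 → 41 → 29 → 20 → 34 → 19 → 61 → 51

insert 49 → {49}
insert 35 → {49, 35}
treat next patient → 49; now {35}
treat next patient → 35; now {}
insert 42 → {42}
treat next patient → 42; now {}
insert 20 → {20}
insert 41 → {41, 20}
insert 45 → {45, 41, 20}
treat next patient → 45; now {41, 20}
insert 44 → {44, 41, 20}
treat next patient → 44; now {41, 20}
treat next patient → 41; now {20}
insert 29 → {29, 20}
insert 12 → {29, 20, 12}
treat next patient → 29; now {20, 12}
insert 19 → {20, 19, 12}
treat next patient → 20; now {19, 12}
insert 34 → {34, 19, 12}
treat next patient → 34; now {19, 12}
treat next patient → 19; now {12}
insert 28 → {28, 12}
insert 61 → {61, 28, 12}
insert 21 → {61, 28, 21, 12}
insert 51 → {61, 51, 28, 21, 12}
treat next patient → 61; now {51, 28, 21, 12}
treat next patient → 51; now {28, 21, 12}
insert 24 → {28, 24, 21, 12}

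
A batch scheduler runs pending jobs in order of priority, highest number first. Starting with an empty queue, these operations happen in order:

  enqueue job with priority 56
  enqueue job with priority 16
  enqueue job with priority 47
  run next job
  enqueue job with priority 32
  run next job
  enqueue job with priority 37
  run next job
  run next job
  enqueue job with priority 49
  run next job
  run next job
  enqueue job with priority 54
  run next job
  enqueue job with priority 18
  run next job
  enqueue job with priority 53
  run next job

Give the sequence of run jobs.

56 → 47 → 37 → 32 → 49 → 16 → 54 → 18 → 53

insert 56 → {56}
insert 16 → {56, 16}
insert 47 → {56, 47, 16}
run next job → 56; now {47, 16}
insert 32 → {47, 32, 16}
run next job → 47; now {32, 16}
insert 37 → {37, 32, 16}
run next job → 37; now {32, 16}
run next job → 32; now {16}
insert 49 → {49, 16}
run next job → 49; now {16}
run next job → 16; now {}
insert 54 → {54}
run next job → 54; now {}
insert 18 → {18}
run next job → 18; now {}
insert 53 → {53}
run next job → 53; now {}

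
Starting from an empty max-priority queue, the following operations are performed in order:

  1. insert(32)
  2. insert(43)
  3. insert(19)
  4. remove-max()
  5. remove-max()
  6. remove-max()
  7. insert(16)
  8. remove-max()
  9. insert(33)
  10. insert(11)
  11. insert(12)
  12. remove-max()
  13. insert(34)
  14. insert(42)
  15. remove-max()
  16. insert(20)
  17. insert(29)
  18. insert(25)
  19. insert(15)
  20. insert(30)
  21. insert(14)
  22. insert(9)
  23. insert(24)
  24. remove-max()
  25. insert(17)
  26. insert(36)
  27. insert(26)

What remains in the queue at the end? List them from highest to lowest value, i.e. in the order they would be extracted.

insert 32 → {32}
insert 43 → {43, 32}
insert 19 → {43, 32, 19}
remove-max → 43; now {32, 19}
remove-max → 32; now {19}
remove-max → 19; now {}
insert 16 → {16}
remove-max → 16; now {}
insert 33 → {33}
insert 11 → {33, 11}
insert 12 → {33, 12, 11}
remove-max → 33; now {12, 11}
insert 34 → {34, 12, 11}
insert 42 → {42, 34, 12, 11}
remove-max → 42; now {34, 12, 11}
insert 20 → {34, 20, 12, 11}
insert 29 → {34, 29, 20, 12, 11}
insert 25 → {34, 29, 25, 20, 12, 11}
insert 15 → {34, 29, 25, 20, 15, 12, 11}
insert 30 → {34, 30, 29, 25, 20, 15, 12, 11}
insert 14 → {34, 30, 29, 25, 20, 15, 14, 12, 11}
insert 9 → {34, 30, 29, 25, 20, 15, 14, 12, 11, 9}
insert 24 → {34, 30, 29, 25, 24, 20, 15, 14, 12, 11, 9}
remove-max → 34; now {30, 29, 25, 24, 20, 15, 14, 12, 11, 9}
insert 17 → {30, 29, 25, 24, 20, 17, 15, 14, 12, 11, 9}
insert 36 → {36, 30, 29, 25, 24, 20, 17, 15, 14, 12, 11, 9}
insert 26 → {36, 30, 29, 26, 25, 24, 20, 17, 15, 14, 12, 11, 9}

[36, 30, 29, 26, 25, 24, 20, 17, 15, 14, 12, 11, 9]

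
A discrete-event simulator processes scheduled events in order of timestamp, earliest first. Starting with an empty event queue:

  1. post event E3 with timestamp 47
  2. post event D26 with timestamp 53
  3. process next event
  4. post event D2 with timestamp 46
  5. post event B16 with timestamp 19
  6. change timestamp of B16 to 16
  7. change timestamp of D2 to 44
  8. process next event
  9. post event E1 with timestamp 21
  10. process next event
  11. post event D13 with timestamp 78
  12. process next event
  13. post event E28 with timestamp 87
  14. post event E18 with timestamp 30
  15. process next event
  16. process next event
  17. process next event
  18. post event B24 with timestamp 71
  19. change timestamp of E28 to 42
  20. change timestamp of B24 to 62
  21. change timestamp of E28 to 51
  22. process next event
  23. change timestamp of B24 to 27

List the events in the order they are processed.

[E3, B16, E1, D2, E18, D26, D13, E28]

add E3 (timestamp 47) → {E3:47}
add D26 (timestamp 53) → {E3:47, D26:53}
process next event → E3; now {D26:53}
add D2 (timestamp 46) → {D2:46, D26:53}
add B16 (timestamp 19) → {B16:19, D2:46, D26:53}
update B16 to timestamp 16 → {B16:16, D2:46, D26:53}
update D2 to timestamp 44 → {B16:16, D2:44, D26:53}
process next event → B16; now {D2:44, D26:53}
add E1 (timestamp 21) → {E1:21, D2:44, D26:53}
process next event → E1; now {D2:44, D26:53}
add D13 (timestamp 78) → {D2:44, D26:53, D13:78}
process next event → D2; now {D26:53, D13:78}
add E28 (timestamp 87) → {D26:53, D13:78, E28:87}
add E18 (timestamp 30) → {E18:30, D26:53, D13:78, E28:87}
process next event → E18; now {D26:53, D13:78, E28:87}
process next event → D26; now {D13:78, E28:87}
process next event → D13; now {E28:87}
add B24 (timestamp 71) → {B24:71, E28:87}
update E28 to timestamp 42 → {E28:42, B24:71}
update B24 to timestamp 62 → {E28:42, B24:62}
update E28 to timestamp 51 → {E28:51, B24:62}
process next event → E28; now {B24:62}
update B24 to timestamp 27 → {B24:27}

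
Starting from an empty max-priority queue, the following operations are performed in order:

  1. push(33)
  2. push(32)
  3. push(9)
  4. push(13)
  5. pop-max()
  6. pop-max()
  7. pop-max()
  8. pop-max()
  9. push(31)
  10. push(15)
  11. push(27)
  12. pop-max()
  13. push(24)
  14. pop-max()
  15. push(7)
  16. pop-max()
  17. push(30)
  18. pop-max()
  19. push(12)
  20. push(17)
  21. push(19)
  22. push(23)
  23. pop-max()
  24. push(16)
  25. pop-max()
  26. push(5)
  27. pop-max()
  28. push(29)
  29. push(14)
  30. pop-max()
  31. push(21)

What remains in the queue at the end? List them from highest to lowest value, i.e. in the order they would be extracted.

insert 33 → {33}
insert 32 → {33, 32}
insert 9 → {33, 32, 9}
insert 13 → {33, 32, 13, 9}
pop-max → 33; now {32, 13, 9}
pop-max → 32; now {13, 9}
pop-max → 13; now {9}
pop-max → 9; now {}
insert 31 → {31}
insert 15 → {31, 15}
insert 27 → {31, 27, 15}
pop-max → 31; now {27, 15}
insert 24 → {27, 24, 15}
pop-max → 27; now {24, 15}
insert 7 → {24, 15, 7}
pop-max → 24; now {15, 7}
insert 30 → {30, 15, 7}
pop-max → 30; now {15, 7}
insert 12 → {15, 12, 7}
insert 17 → {17, 15, 12, 7}
insert 19 → {19, 17, 15, 12, 7}
insert 23 → {23, 19, 17, 15, 12, 7}
pop-max → 23; now {19, 17, 15, 12, 7}
insert 16 → {19, 17, 16, 15, 12, 7}
pop-max → 19; now {17, 16, 15, 12, 7}
insert 5 → {17, 16, 15, 12, 7, 5}
pop-max → 17; now {16, 15, 12, 7, 5}
insert 29 → {29, 16, 15, 12, 7, 5}
insert 14 → {29, 16, 15, 14, 12, 7, 5}
pop-max → 29; now {16, 15, 14, 12, 7, 5}
insert 21 → {21, 16, 15, 14, 12, 7, 5}

[21, 16, 15, 14, 12, 7, 5]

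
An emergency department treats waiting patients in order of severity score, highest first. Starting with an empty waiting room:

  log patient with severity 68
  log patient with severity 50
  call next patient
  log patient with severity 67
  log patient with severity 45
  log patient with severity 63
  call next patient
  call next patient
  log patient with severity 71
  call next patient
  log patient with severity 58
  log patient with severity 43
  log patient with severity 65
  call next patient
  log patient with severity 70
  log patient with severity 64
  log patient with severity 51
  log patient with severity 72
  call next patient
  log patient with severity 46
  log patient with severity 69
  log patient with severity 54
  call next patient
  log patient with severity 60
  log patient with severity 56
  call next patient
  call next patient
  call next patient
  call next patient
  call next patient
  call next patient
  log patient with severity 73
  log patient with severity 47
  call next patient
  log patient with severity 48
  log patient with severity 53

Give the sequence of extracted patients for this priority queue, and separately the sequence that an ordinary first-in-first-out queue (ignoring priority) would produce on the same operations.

insert 68 → {68}
insert 50 → {68, 50}
call next patient → 68; now {50}
insert 67 → {67, 50}
insert 45 → {67, 50, 45}
insert 63 → {67, 63, 50, 45}
call next patient → 67; now {63, 50, 45}
call next patient → 63; now {50, 45}
insert 71 → {71, 50, 45}
call next patient → 71; now {50, 45}
insert 58 → {58, 50, 45}
insert 43 → {58, 50, 45, 43}
insert 65 → {65, 58, 50, 45, 43}
call next patient → 65; now {58, 50, 45, 43}
insert 70 → {70, 58, 50, 45, 43}
insert 64 → {70, 64, 58, 50, 45, 43}
insert 51 → {70, 64, 58, 51, 50, 45, 43}
insert 72 → {72, 70, 64, 58, 51, 50, 45, 43}
call next patient → 72; now {70, 64, 58, 51, 50, 45, 43}
insert 46 → {70, 64, 58, 51, 50, 46, 45, 43}
insert 69 → {70, 69, 64, 58, 51, 50, 46, 45, 43}
insert 54 → {70, 69, 64, 58, 54, 51, 50, 46, 45, 43}
call next patient → 70; now {69, 64, 58, 54, 51, 50, 46, 45, 43}
insert 60 → {69, 64, 60, 58, 54, 51, 50, 46, 45, 43}
insert 56 → {69, 64, 60, 58, 56, 54, 51, 50, 46, 45, 43}
call next patient → 69; now {64, 60, 58, 56, 54, 51, 50, 46, 45, 43}
call next patient → 64; now {60, 58, 56, 54, 51, 50, 46, 45, 43}
call next patient → 60; now {58, 56, 54, 51, 50, 46, 45, 43}
call next patient → 58; now {56, 54, 51, 50, 46, 45, 43}
call next patient → 56; now {54, 51, 50, 46, 45, 43}
call next patient → 54; now {51, 50, 46, 45, 43}
insert 73 → {73, 51, 50, 46, 45, 43}
insert 47 → {73, 51, 50, 47, 46, 45, 43}
call next patient → 73; now {51, 50, 47, 46, 45, 43}
insert 48 → {51, 50, 48, 47, 46, 45, 43}
insert 53 → {53, 51, 50, 48, 47, 46, 45, 43}

priority queue: 68 → 67 → 63 → 71 → 65 → 72 → 70 → 69 → 64 → 60 → 58 → 56 → 54 → 73; FIFO queue: 68, 50, 67, 45, 63, 71, 58, 43, 65, 70, 64, 51, 72, 46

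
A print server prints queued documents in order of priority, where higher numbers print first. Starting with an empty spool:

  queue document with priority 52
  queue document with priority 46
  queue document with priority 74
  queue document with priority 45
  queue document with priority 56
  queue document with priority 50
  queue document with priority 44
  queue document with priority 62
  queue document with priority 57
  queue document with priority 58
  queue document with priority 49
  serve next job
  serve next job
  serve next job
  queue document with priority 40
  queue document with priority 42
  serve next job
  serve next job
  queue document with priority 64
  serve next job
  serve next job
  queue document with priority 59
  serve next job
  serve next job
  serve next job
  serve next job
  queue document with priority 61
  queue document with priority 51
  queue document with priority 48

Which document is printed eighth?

insert 52 → {52}
insert 46 → {52, 46}
insert 74 → {74, 52, 46}
insert 45 → {74, 52, 46, 45}
insert 56 → {74, 56, 52, 46, 45}
insert 50 → {74, 56, 52, 50, 46, 45}
insert 44 → {74, 56, 52, 50, 46, 45, 44}
insert 62 → {74, 62, 56, 52, 50, 46, 45, 44}
insert 57 → {74, 62, 57, 56, 52, 50, 46, 45, 44}
insert 58 → {74, 62, 58, 57, 56, 52, 50, 46, 45, 44}
insert 49 → {74, 62, 58, 57, 56, 52, 50, 49, 46, 45, 44}
serve next job → 74; now {62, 58, 57, 56, 52, 50, 49, 46, 45, 44}
serve next job → 62; now {58, 57, 56, 52, 50, 49, 46, 45, 44}
serve next job → 58; now {57, 56, 52, 50, 49, 46, 45, 44}
insert 40 → {57, 56, 52, 50, 49, 46, 45, 44, 40}
insert 42 → {57, 56, 52, 50, 49, 46, 45, 44, 42, 40}
serve next job → 57; now {56, 52, 50, 49, 46, 45, 44, 42, 40}
serve next job → 56; now {52, 50, 49, 46, 45, 44, 42, 40}
insert 64 → {64, 52, 50, 49, 46, 45, 44, 42, 40}
serve next job → 64; now {52, 50, 49, 46, 45, 44, 42, 40}
serve next job → 52; now {50, 49, 46, 45, 44, 42, 40}
insert 59 → {59, 50, 49, 46, 45, 44, 42, 40}
serve next job → 59; now {50, 49, 46, 45, 44, 42, 40}
serve next job → 50; now {49, 46, 45, 44, 42, 40}
serve next job → 49; now {46, 45, 44, 42, 40}
serve next job → 46; now {45, 44, 42, 40}
insert 61 → {61, 45, 44, 42, 40}
insert 51 → {61, 51, 45, 44, 42, 40}
insert 48 → {61, 51, 48, 45, 44, 42, 40}

59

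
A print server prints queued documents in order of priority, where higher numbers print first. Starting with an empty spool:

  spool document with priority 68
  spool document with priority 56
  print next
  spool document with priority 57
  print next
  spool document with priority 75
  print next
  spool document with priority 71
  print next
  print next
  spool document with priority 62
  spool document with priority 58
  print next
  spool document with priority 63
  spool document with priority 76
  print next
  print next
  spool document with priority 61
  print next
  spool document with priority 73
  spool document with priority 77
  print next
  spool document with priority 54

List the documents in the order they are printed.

68 → 57 → 75 → 71 → 56 → 62 → 76 → 63 → 61 → 77

insert 68 → {68}
insert 56 → {68, 56}
print next → 68; now {56}
insert 57 → {57, 56}
print next → 57; now {56}
insert 75 → {75, 56}
print next → 75; now {56}
insert 71 → {71, 56}
print next → 71; now {56}
print next → 56; now {}
insert 62 → {62}
insert 58 → {62, 58}
print next → 62; now {58}
insert 63 → {63, 58}
insert 76 → {76, 63, 58}
print next → 76; now {63, 58}
print next → 63; now {58}
insert 61 → {61, 58}
print next → 61; now {58}
insert 73 → {73, 58}
insert 77 → {77, 73, 58}
print next → 77; now {73, 58}
insert 54 → {73, 58, 54}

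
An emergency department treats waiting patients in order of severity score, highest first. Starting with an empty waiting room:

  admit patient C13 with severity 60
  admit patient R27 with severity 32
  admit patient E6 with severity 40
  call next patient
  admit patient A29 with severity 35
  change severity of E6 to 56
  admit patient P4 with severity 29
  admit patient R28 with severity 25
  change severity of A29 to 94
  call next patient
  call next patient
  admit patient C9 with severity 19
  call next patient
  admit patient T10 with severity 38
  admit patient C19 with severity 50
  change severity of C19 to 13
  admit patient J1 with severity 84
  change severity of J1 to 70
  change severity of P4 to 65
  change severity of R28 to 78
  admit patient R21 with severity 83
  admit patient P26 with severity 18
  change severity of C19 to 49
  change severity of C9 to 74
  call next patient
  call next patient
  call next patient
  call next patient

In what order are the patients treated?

[C13, A29, E6, R27, R21, R28, C9, J1]

add C13 (severity 60) → {C13:60}
add R27 (severity 32) → {C13:60, R27:32}
add E6 (severity 40) → {C13:60, E6:40, R27:32}
call next patient → C13; now {E6:40, R27:32}
add A29 (severity 35) → {E6:40, A29:35, R27:32}
update E6 to severity 56 → {E6:56, A29:35, R27:32}
add P4 (severity 29) → {E6:56, A29:35, R27:32, P4:29}
add R28 (severity 25) → {E6:56, A29:35, R27:32, P4:29, R28:25}
update A29 to severity 94 → {A29:94, E6:56, R27:32, P4:29, R28:25}
call next patient → A29; now {E6:56, R27:32, P4:29, R28:25}
call next patient → E6; now {R27:32, P4:29, R28:25}
add C9 (severity 19) → {R27:32, P4:29, R28:25, C9:19}
call next patient → R27; now {P4:29, R28:25, C9:19}
add T10 (severity 38) → {T10:38, P4:29, R28:25, C9:19}
add C19 (severity 50) → {C19:50, T10:38, P4:29, R28:25, C9:19}
update C19 to severity 13 → {T10:38, P4:29, R28:25, C9:19, C19:13}
add J1 (severity 84) → {J1:84, T10:38, P4:29, R28:25, C9:19, C19:13}
update J1 to severity 70 → {J1:70, T10:38, P4:29, R28:25, C9:19, C19:13}
update P4 to severity 65 → {J1:70, P4:65, T10:38, R28:25, C9:19, C19:13}
update R28 to severity 78 → {R28:78, J1:70, P4:65, T10:38, C9:19, C19:13}
add R21 (severity 83) → {R21:83, R28:78, J1:70, P4:65, T10:38, C9:19, C19:13}
add P26 (severity 18) → {R21:83, R28:78, J1:70, P4:65, T10:38, C9:19, P26:18, C19:13}
update C19 to severity 49 → {R21:83, R28:78, J1:70, P4:65, C19:49, T10:38, C9:19, P26:18}
update C9 to severity 74 → {R21:83, R28:78, C9:74, J1:70, P4:65, C19:49, T10:38, P26:18}
call next patient → R21; now {R28:78, C9:74, J1:70, P4:65, C19:49, T10:38, P26:18}
call next patient → R28; now {C9:74, J1:70, P4:65, C19:49, T10:38, P26:18}
call next patient → C9; now {J1:70, P4:65, C19:49, T10:38, P26:18}
call next patient → J1; now {P4:65, C19:49, T10:38, P26:18}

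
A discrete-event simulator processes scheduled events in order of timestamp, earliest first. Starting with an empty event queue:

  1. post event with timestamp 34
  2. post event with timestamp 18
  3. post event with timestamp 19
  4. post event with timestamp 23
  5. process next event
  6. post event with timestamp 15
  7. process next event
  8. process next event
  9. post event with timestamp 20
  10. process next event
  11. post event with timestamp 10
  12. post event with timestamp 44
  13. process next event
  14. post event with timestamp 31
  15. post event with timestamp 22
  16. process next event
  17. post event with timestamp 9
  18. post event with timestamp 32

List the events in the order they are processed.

18 → 15 → 19 → 20 → 10 → 22

insert 34 → {34}
insert 18 → {18, 34}
insert 19 → {18, 19, 34}
insert 23 → {18, 19, 23, 34}
process next event → 18; now {19, 23, 34}
insert 15 → {15, 19, 23, 34}
process next event → 15; now {19, 23, 34}
process next event → 19; now {23, 34}
insert 20 → {20, 23, 34}
process next event → 20; now {23, 34}
insert 10 → {10, 23, 34}
insert 44 → {10, 23, 34, 44}
process next event → 10; now {23, 34, 44}
insert 31 → {23, 31, 34, 44}
insert 22 → {22, 23, 31, 34, 44}
process next event → 22; now {23, 31, 34, 44}
insert 9 → {9, 23, 31, 34, 44}
insert 32 → {9, 23, 31, 32, 34, 44}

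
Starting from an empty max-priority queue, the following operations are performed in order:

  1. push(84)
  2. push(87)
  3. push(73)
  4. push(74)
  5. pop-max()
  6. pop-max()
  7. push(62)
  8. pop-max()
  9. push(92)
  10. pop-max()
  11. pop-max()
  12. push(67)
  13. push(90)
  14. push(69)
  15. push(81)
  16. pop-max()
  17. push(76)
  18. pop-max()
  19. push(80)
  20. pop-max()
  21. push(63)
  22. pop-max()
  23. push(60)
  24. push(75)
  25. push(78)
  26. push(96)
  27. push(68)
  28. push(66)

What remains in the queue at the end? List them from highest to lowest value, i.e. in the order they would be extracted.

insert 84 → {84}
insert 87 → {87, 84}
insert 73 → {87, 84, 73}
insert 74 → {87, 84, 74, 73}
pop-max → 87; now {84, 74, 73}
pop-max → 84; now {74, 73}
insert 62 → {74, 73, 62}
pop-max → 74; now {73, 62}
insert 92 → {92, 73, 62}
pop-max → 92; now {73, 62}
pop-max → 73; now {62}
insert 67 → {67, 62}
insert 90 → {90, 67, 62}
insert 69 → {90, 69, 67, 62}
insert 81 → {90, 81, 69, 67, 62}
pop-max → 90; now {81, 69, 67, 62}
insert 76 → {81, 76, 69, 67, 62}
pop-max → 81; now {76, 69, 67, 62}
insert 80 → {80, 76, 69, 67, 62}
pop-max → 80; now {76, 69, 67, 62}
insert 63 → {76, 69, 67, 63, 62}
pop-max → 76; now {69, 67, 63, 62}
insert 60 → {69, 67, 63, 62, 60}
insert 75 → {75, 69, 67, 63, 62, 60}
insert 78 → {78, 75, 69, 67, 63, 62, 60}
insert 96 → {96, 78, 75, 69, 67, 63, 62, 60}
insert 68 → {96, 78, 75, 69, 68, 67, 63, 62, 60}
insert 66 → {96, 78, 75, 69, 68, 67, 66, 63, 62, 60}

96, 78, 75, 69, 68, 67, 66, 63, 62, 60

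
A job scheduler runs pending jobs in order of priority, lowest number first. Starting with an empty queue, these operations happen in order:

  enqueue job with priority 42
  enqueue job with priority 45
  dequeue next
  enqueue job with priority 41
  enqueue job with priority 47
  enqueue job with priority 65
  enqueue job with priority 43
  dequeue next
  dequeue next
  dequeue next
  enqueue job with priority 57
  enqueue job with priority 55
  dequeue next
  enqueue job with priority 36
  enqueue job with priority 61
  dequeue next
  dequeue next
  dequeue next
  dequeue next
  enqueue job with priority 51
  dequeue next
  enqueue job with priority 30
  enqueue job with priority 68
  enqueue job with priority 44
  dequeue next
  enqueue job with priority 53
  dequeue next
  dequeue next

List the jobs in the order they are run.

42, 41, 43, 45, 47, 36, 55, 57, 61, 51, 30, 44, 53

insert 42 → {42}
insert 45 → {42, 45}
dequeue next → 42; now {45}
insert 41 → {41, 45}
insert 47 → {41, 45, 47}
insert 65 → {41, 45, 47, 65}
insert 43 → {41, 43, 45, 47, 65}
dequeue next → 41; now {43, 45, 47, 65}
dequeue next → 43; now {45, 47, 65}
dequeue next → 45; now {47, 65}
insert 57 → {47, 57, 65}
insert 55 → {47, 55, 57, 65}
dequeue next → 47; now {55, 57, 65}
insert 36 → {36, 55, 57, 65}
insert 61 → {36, 55, 57, 61, 65}
dequeue next → 36; now {55, 57, 61, 65}
dequeue next → 55; now {57, 61, 65}
dequeue next → 57; now {61, 65}
dequeue next → 61; now {65}
insert 51 → {51, 65}
dequeue next → 51; now {65}
insert 30 → {30, 65}
insert 68 → {30, 65, 68}
insert 44 → {30, 44, 65, 68}
dequeue next → 30; now {44, 65, 68}
insert 53 → {44, 53, 65, 68}
dequeue next → 44; now {53, 65, 68}
dequeue next → 53; now {65, 68}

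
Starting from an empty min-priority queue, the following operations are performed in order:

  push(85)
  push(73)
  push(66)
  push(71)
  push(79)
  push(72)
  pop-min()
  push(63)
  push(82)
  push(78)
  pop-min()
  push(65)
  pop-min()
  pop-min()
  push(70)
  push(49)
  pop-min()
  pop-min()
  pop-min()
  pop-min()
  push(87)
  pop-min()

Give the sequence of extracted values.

66, 63, 65, 71, 49, 70, 72, 73, 78

insert 85 → {85}
insert 73 → {73, 85}
insert 66 → {66, 73, 85}
insert 71 → {66, 71, 73, 85}
insert 79 → {66, 71, 73, 79, 85}
insert 72 → {66, 71, 72, 73, 79, 85}
pop-min → 66; now {71, 72, 73, 79, 85}
insert 63 → {63, 71, 72, 73, 79, 85}
insert 82 → {63, 71, 72, 73, 79, 82, 85}
insert 78 → {63, 71, 72, 73, 78, 79, 82, 85}
pop-min → 63; now {71, 72, 73, 78, 79, 82, 85}
insert 65 → {65, 71, 72, 73, 78, 79, 82, 85}
pop-min → 65; now {71, 72, 73, 78, 79, 82, 85}
pop-min → 71; now {72, 73, 78, 79, 82, 85}
insert 70 → {70, 72, 73, 78, 79, 82, 85}
insert 49 → {49, 70, 72, 73, 78, 79, 82, 85}
pop-min → 49; now {70, 72, 73, 78, 79, 82, 85}
pop-min → 70; now {72, 73, 78, 79, 82, 85}
pop-min → 72; now {73, 78, 79, 82, 85}
pop-min → 73; now {78, 79, 82, 85}
insert 87 → {78, 79, 82, 85, 87}
pop-min → 78; now {79, 82, 85, 87}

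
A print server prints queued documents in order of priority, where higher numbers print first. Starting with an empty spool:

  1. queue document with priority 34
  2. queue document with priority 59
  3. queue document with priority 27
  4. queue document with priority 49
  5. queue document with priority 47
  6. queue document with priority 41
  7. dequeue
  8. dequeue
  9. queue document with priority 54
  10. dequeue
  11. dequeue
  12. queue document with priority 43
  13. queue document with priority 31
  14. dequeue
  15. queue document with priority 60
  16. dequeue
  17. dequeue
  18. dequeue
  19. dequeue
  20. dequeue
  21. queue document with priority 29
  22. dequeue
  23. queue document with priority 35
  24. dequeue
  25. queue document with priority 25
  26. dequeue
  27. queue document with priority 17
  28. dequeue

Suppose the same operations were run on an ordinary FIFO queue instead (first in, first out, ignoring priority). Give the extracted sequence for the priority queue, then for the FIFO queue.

insert 34 → {34}
insert 59 → {59, 34}
insert 27 → {59, 34, 27}
insert 49 → {59, 49, 34, 27}
insert 47 → {59, 49, 47, 34, 27}
insert 41 → {59, 49, 47, 41, 34, 27}
dequeue → 59; now {49, 47, 41, 34, 27}
dequeue → 49; now {47, 41, 34, 27}
insert 54 → {54, 47, 41, 34, 27}
dequeue → 54; now {47, 41, 34, 27}
dequeue → 47; now {41, 34, 27}
insert 43 → {43, 41, 34, 27}
insert 31 → {43, 41, 34, 31, 27}
dequeue → 43; now {41, 34, 31, 27}
insert 60 → {60, 41, 34, 31, 27}
dequeue → 60; now {41, 34, 31, 27}
dequeue → 41; now {34, 31, 27}
dequeue → 34; now {31, 27}
dequeue → 31; now {27}
dequeue → 27; now {}
insert 29 → {29}
dequeue → 29; now {}
insert 35 → {35}
dequeue → 35; now {}
insert 25 → {25}
dequeue → 25; now {}
insert 17 → {17}
dequeue → 17; now {}

priority queue: 59, 49, 54, 47, 43, 60, 41, 34, 31, 27, 29, 35, 25, 17; FIFO queue: [34, 59, 27, 49, 47, 41, 54, 43, 31, 60, 29, 35, 25, 17]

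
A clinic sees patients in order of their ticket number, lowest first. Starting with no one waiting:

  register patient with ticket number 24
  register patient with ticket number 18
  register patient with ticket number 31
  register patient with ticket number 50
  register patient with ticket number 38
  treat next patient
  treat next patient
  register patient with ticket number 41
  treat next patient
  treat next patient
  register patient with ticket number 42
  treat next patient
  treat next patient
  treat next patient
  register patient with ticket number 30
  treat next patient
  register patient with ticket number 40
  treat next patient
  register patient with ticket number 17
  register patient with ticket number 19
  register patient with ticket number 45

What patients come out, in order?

insert 24 → {24}
insert 18 → {18, 24}
insert 31 → {18, 24, 31}
insert 50 → {18, 24, 31, 50}
insert 38 → {18, 24, 31, 38, 50}
treat next patient → 18; now {24, 31, 38, 50}
treat next patient → 24; now {31, 38, 50}
insert 41 → {31, 38, 41, 50}
treat next patient → 31; now {38, 41, 50}
treat next patient → 38; now {41, 50}
insert 42 → {41, 42, 50}
treat next patient → 41; now {42, 50}
treat next patient → 42; now {50}
treat next patient → 50; now {}
insert 30 → {30}
treat next patient → 30; now {}
insert 40 → {40}
treat next patient → 40; now {}
insert 17 → {17}
insert 19 → {17, 19}
insert 45 → {17, 19, 45}

18 → 24 → 31 → 38 → 41 → 42 → 50 → 30 → 40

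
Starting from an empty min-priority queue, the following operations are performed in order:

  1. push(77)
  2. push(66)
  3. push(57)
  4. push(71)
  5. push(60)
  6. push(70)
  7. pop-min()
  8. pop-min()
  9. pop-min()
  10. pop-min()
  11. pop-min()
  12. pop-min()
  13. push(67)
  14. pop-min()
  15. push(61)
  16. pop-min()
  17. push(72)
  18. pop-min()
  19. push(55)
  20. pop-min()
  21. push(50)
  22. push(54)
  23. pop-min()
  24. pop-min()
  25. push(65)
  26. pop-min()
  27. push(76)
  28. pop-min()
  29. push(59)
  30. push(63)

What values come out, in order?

insert 77 → {77}
insert 66 → {66, 77}
insert 57 → {57, 66, 77}
insert 71 → {57, 66, 71, 77}
insert 60 → {57, 60, 66, 71, 77}
insert 70 → {57, 60, 66, 70, 71, 77}
pop-min → 57; now {60, 66, 70, 71, 77}
pop-min → 60; now {66, 70, 71, 77}
pop-min → 66; now {70, 71, 77}
pop-min → 70; now {71, 77}
pop-min → 71; now {77}
pop-min → 77; now {}
insert 67 → {67}
pop-min → 67; now {}
insert 61 → {61}
pop-min → 61; now {}
insert 72 → {72}
pop-min → 72; now {}
insert 55 → {55}
pop-min → 55; now {}
insert 50 → {50}
insert 54 → {50, 54}
pop-min → 50; now {54}
pop-min → 54; now {}
insert 65 → {65}
pop-min → 65; now {}
insert 76 → {76}
pop-min → 76; now {}
insert 59 → {59}
insert 63 → {59, 63}

[57, 60, 66, 70, 71, 77, 67, 61, 72, 55, 50, 54, 65, 76]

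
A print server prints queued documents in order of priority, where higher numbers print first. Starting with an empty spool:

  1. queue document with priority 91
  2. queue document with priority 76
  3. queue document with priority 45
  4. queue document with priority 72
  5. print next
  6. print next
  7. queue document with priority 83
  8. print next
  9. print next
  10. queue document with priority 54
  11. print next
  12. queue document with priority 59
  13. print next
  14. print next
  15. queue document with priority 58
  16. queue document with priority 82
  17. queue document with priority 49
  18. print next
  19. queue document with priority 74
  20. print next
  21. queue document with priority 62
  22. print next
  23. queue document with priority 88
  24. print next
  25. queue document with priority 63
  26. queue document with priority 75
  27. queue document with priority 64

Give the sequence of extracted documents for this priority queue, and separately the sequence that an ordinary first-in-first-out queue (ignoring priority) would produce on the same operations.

insert 91 → {91}
insert 76 → {91, 76}
insert 45 → {91, 76, 45}
insert 72 → {91, 76, 72, 45}
print next → 91; now {76, 72, 45}
print next → 76; now {72, 45}
insert 83 → {83, 72, 45}
print next → 83; now {72, 45}
print next → 72; now {45}
insert 54 → {54, 45}
print next → 54; now {45}
insert 59 → {59, 45}
print next → 59; now {45}
print next → 45; now {}
insert 58 → {58}
insert 82 → {82, 58}
insert 49 → {82, 58, 49}
print next → 82; now {58, 49}
insert 74 → {74, 58, 49}
print next → 74; now {58, 49}
insert 62 → {62, 58, 49}
print next → 62; now {58, 49}
insert 88 → {88, 58, 49}
print next → 88; now {58, 49}
insert 63 → {63, 58, 49}
insert 75 → {75, 63, 58, 49}
insert 64 → {75, 64, 63, 58, 49}

priority queue: [91, 76, 83, 72, 54, 59, 45, 82, 74, 62, 88]; FIFO queue: [91, 76, 45, 72, 83, 54, 59, 58, 82, 49, 74]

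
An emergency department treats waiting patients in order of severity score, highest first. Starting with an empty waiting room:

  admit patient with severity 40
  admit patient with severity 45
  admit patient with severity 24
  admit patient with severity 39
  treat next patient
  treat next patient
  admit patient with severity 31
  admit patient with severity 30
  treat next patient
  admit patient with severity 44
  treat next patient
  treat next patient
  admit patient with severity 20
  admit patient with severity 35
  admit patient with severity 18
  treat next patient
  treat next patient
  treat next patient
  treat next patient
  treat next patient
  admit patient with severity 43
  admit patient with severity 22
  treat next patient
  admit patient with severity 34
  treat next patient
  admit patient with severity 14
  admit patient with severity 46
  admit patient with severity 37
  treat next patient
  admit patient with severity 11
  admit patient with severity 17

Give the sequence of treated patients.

insert 40 → {40}
insert 45 → {45, 40}
insert 24 → {45, 40, 24}
insert 39 → {45, 40, 39, 24}
treat next patient → 45; now {40, 39, 24}
treat next patient → 40; now {39, 24}
insert 31 → {39, 31, 24}
insert 30 → {39, 31, 30, 24}
treat next patient → 39; now {31, 30, 24}
insert 44 → {44, 31, 30, 24}
treat next patient → 44; now {31, 30, 24}
treat next patient → 31; now {30, 24}
insert 20 → {30, 24, 20}
insert 35 → {35, 30, 24, 20}
insert 18 → {35, 30, 24, 20, 18}
treat next patient → 35; now {30, 24, 20, 18}
treat next patient → 30; now {24, 20, 18}
treat next patient → 24; now {20, 18}
treat next patient → 20; now {18}
treat next patient → 18; now {}
insert 43 → {43}
insert 22 → {43, 22}
treat next patient → 43; now {22}
insert 34 → {34, 22}
treat next patient → 34; now {22}
insert 14 → {22, 14}
insert 46 → {46, 22, 14}
insert 37 → {46, 37, 22, 14}
treat next patient → 46; now {37, 22, 14}
insert 11 → {37, 22, 14, 11}
insert 17 → {37, 22, 17, 14, 11}

45, 40, 39, 44, 31, 35, 30, 24, 20, 18, 43, 34, 46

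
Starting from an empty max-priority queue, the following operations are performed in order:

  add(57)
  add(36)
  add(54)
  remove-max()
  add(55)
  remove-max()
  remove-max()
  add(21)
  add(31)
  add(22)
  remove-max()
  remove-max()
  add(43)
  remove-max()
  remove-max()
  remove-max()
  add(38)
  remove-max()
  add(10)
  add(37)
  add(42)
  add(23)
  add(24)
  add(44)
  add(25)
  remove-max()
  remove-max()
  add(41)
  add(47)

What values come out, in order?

insert 57 → {57}
insert 36 → {57, 36}
insert 54 → {57, 54, 36}
remove-max → 57; now {54, 36}
insert 55 → {55, 54, 36}
remove-max → 55; now {54, 36}
remove-max → 54; now {36}
insert 21 → {36, 21}
insert 31 → {36, 31, 21}
insert 22 → {36, 31, 22, 21}
remove-max → 36; now {31, 22, 21}
remove-max → 31; now {22, 21}
insert 43 → {43, 22, 21}
remove-max → 43; now {22, 21}
remove-max → 22; now {21}
remove-max → 21; now {}
insert 38 → {38}
remove-max → 38; now {}
insert 10 → {10}
insert 37 → {37, 10}
insert 42 → {42, 37, 10}
insert 23 → {42, 37, 23, 10}
insert 24 → {42, 37, 24, 23, 10}
insert 44 → {44, 42, 37, 24, 23, 10}
insert 25 → {44, 42, 37, 25, 24, 23, 10}
remove-max → 44; now {42, 37, 25, 24, 23, 10}
remove-max → 42; now {37, 25, 24, 23, 10}
insert 41 → {41, 37, 25, 24, 23, 10}
insert 47 → {47, 41, 37, 25, 24, 23, 10}

57 → 55 → 54 → 36 → 31 → 43 → 22 → 21 → 38 → 44 → 42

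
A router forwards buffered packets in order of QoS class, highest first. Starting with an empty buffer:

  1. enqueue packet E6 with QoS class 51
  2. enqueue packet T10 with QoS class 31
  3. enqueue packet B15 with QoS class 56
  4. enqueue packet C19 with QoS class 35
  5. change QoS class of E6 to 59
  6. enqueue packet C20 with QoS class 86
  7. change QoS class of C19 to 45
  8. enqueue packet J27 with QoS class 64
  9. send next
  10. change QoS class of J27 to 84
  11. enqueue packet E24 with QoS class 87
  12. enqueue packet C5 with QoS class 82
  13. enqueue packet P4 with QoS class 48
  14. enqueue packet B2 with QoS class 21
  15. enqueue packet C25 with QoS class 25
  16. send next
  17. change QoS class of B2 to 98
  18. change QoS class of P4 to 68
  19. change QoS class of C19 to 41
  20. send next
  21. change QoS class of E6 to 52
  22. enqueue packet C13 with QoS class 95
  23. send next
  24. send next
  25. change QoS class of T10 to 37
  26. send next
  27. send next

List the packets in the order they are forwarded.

add E6 (QoS class 51) → {E6:51}
add T10 (QoS class 31) → {E6:51, T10:31}
add B15 (QoS class 56) → {B15:56, E6:51, T10:31}
add C19 (QoS class 35) → {B15:56, E6:51, C19:35, T10:31}
update E6 to QoS class 59 → {E6:59, B15:56, C19:35, T10:31}
add C20 (QoS class 86) → {C20:86, E6:59, B15:56, C19:35, T10:31}
update C19 to QoS class 45 → {C20:86, E6:59, B15:56, C19:45, T10:31}
add J27 (QoS class 64) → {C20:86, J27:64, E6:59, B15:56, C19:45, T10:31}
send next → C20; now {J27:64, E6:59, B15:56, C19:45, T10:31}
update J27 to QoS class 84 → {J27:84, E6:59, B15:56, C19:45, T10:31}
add E24 (QoS class 87) → {E24:87, J27:84, E6:59, B15:56, C19:45, T10:31}
add C5 (QoS class 82) → {E24:87, J27:84, C5:82, E6:59, B15:56, C19:45, T10:31}
add P4 (QoS class 48) → {E24:87, J27:84, C5:82, E6:59, B15:56, P4:48, C19:45, T10:31}
add B2 (QoS class 21) → {E24:87, J27:84, C5:82, E6:59, B15:56, P4:48, C19:45, T10:31, B2:21}
add C25 (QoS class 25) → {E24:87, J27:84, C5:82, E6:59, B15:56, P4:48, C19:45, T10:31, C25:25, B2:21}
send next → E24; now {J27:84, C5:82, E6:59, B15:56, P4:48, C19:45, T10:31, C25:25, B2:21}
update B2 to QoS class 98 → {B2:98, J27:84, C5:82, E6:59, B15:56, P4:48, C19:45, T10:31, C25:25}
update P4 to QoS class 68 → {B2:98, J27:84, C5:82, P4:68, E6:59, B15:56, C19:45, T10:31, C25:25}
update C19 to QoS class 41 → {B2:98, J27:84, C5:82, P4:68, E6:59, B15:56, C19:41, T10:31, C25:25}
send next → B2; now {J27:84, C5:82, P4:68, E6:59, B15:56, C19:41, T10:31, C25:25}
update E6 to QoS class 52 → {J27:84, C5:82, P4:68, B15:56, E6:52, C19:41, T10:31, C25:25}
add C13 (QoS class 95) → {C13:95, J27:84, C5:82, P4:68, B15:56, E6:52, C19:41, T10:31, C25:25}
send next → C13; now {J27:84, C5:82, P4:68, B15:56, E6:52, C19:41, T10:31, C25:25}
send next → J27; now {C5:82, P4:68, B15:56, E6:52, C19:41, T10:31, C25:25}
update T10 to QoS class 37 → {C5:82, P4:68, B15:56, E6:52, C19:41, T10:37, C25:25}
send next → C5; now {P4:68, B15:56, E6:52, C19:41, T10:37, C25:25}
send next → P4; now {B15:56, E6:52, C19:41, T10:37, C25:25}

[C20, E24, B2, C13, J27, C5, P4]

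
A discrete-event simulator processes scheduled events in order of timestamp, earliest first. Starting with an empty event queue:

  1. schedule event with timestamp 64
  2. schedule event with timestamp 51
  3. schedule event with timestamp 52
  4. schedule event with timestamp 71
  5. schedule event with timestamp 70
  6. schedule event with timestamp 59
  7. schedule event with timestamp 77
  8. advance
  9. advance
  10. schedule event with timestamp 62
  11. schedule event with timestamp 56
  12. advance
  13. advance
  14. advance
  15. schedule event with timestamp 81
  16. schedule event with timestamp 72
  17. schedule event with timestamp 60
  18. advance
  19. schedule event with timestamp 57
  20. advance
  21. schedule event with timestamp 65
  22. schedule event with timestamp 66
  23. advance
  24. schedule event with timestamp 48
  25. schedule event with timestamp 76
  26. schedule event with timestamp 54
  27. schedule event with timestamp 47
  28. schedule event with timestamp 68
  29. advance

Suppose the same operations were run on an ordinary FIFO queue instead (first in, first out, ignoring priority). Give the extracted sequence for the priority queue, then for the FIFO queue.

priority queue: 51, 52, 56, 59, 62, 60, 57, 64, 47; FIFO queue: 64, 51, 52, 71, 70, 59, 77, 62, 56

insert 64 → {64}
insert 51 → {51, 64}
insert 52 → {51, 52, 64}
insert 71 → {51, 52, 64, 71}
insert 70 → {51, 52, 64, 70, 71}
insert 59 → {51, 52, 59, 64, 70, 71}
insert 77 → {51, 52, 59, 64, 70, 71, 77}
advance → 51; now {52, 59, 64, 70, 71, 77}
advance → 52; now {59, 64, 70, 71, 77}
insert 62 → {59, 62, 64, 70, 71, 77}
insert 56 → {56, 59, 62, 64, 70, 71, 77}
advance → 56; now {59, 62, 64, 70, 71, 77}
advance → 59; now {62, 64, 70, 71, 77}
advance → 62; now {64, 70, 71, 77}
insert 81 → {64, 70, 71, 77, 81}
insert 72 → {64, 70, 71, 72, 77, 81}
insert 60 → {60, 64, 70, 71, 72, 77, 81}
advance → 60; now {64, 70, 71, 72, 77, 81}
insert 57 → {57, 64, 70, 71, 72, 77, 81}
advance → 57; now {64, 70, 71, 72, 77, 81}
insert 65 → {64, 65, 70, 71, 72, 77, 81}
insert 66 → {64, 65, 66, 70, 71, 72, 77, 81}
advance → 64; now {65, 66, 70, 71, 72, 77, 81}
insert 48 → {48, 65, 66, 70, 71, 72, 77, 81}
insert 76 → {48, 65, 66, 70, 71, 72, 76, 77, 81}
insert 54 → {48, 54, 65, 66, 70, 71, 72, 76, 77, 81}
insert 47 → {47, 48, 54, 65, 66, 70, 71, 72, 76, 77, 81}
insert 68 → {47, 48, 54, 65, 66, 68, 70, 71, 72, 76, 77, 81}
advance → 47; now {48, 54, 65, 66, 68, 70, 71, 72, 76, 77, 81}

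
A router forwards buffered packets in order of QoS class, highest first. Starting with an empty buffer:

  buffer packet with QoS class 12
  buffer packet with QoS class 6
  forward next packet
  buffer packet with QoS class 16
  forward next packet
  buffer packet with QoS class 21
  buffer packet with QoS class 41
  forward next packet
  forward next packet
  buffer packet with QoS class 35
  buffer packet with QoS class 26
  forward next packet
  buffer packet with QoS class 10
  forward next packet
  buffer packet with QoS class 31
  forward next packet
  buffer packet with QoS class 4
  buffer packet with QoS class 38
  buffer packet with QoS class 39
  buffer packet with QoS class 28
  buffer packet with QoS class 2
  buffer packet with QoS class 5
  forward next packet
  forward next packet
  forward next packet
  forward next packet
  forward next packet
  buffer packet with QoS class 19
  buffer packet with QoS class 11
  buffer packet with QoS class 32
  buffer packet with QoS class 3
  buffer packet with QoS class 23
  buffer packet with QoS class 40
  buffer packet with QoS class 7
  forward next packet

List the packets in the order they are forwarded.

12 → 16 → 41 → 21 → 35 → 26 → 31 → 39 → 38 → 28 → 10 → 6 → 40

insert 12 → {12}
insert 6 → {12, 6}
forward next packet → 12; now {6}
insert 16 → {16, 6}
forward next packet → 16; now {6}
insert 21 → {21, 6}
insert 41 → {41, 21, 6}
forward next packet → 41; now {21, 6}
forward next packet → 21; now {6}
insert 35 → {35, 6}
insert 26 → {35, 26, 6}
forward next packet → 35; now {26, 6}
insert 10 → {26, 10, 6}
forward next packet → 26; now {10, 6}
insert 31 → {31, 10, 6}
forward next packet → 31; now {10, 6}
insert 4 → {10, 6, 4}
insert 38 → {38, 10, 6, 4}
insert 39 → {39, 38, 10, 6, 4}
insert 28 → {39, 38, 28, 10, 6, 4}
insert 2 → {39, 38, 28, 10, 6, 4, 2}
insert 5 → {39, 38, 28, 10, 6, 5, 4, 2}
forward next packet → 39; now {38, 28, 10, 6, 5, 4, 2}
forward next packet → 38; now {28, 10, 6, 5, 4, 2}
forward next packet → 28; now {10, 6, 5, 4, 2}
forward next packet → 10; now {6, 5, 4, 2}
forward next packet → 6; now {5, 4, 2}
insert 19 → {19, 5, 4, 2}
insert 11 → {19, 11, 5, 4, 2}
insert 32 → {32, 19, 11, 5, 4, 2}
insert 3 → {32, 19, 11, 5, 4, 3, 2}
insert 23 → {32, 23, 19, 11, 5, 4, 3, 2}
insert 40 → {40, 32, 23, 19, 11, 5, 4, 3, 2}
insert 7 → {40, 32, 23, 19, 11, 7, 5, 4, 3, 2}
forward next packet → 40; now {32, 23, 19, 11, 7, 5, 4, 3, 2}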